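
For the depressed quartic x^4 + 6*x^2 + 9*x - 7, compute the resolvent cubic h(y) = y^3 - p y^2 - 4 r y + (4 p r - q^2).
h(y) = y^3 - 6*y^2 + 28*y - 249

Identify coefficients: p = 6, q = 9, r = -7.
Plug into h(y) = y^3 - p y^2 - 4 r y + (4 p r - q^2):
  h(y) = y^3 - (6) y^2 - 4*(-7) y + (4*(6)*(-7) - (9)^2)
       = y^3 + (-6) y^2 + (28) y + (-249).
Simplifying: h(y) = y^3 - 6*y^2 + 28*y - 249.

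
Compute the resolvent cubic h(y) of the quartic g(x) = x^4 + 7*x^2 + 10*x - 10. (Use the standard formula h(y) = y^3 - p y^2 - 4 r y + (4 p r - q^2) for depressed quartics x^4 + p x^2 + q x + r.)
h(y) = y^3 - 7*y^2 + 40*y - 380

Identify coefficients: p = 7, q = 10, r = -10.
Plug into h(y) = y^3 - p y^2 - 4 r y + (4 p r - q^2):
  h(y) = y^3 - (7) y^2 - 4*(-10) y + (4*(7)*(-10) - (10)^2)
       = y^3 + (-7) y^2 + (40) y + (-380).
Simplifying: h(y) = y^3 - 7*y^2 + 40*y - 380.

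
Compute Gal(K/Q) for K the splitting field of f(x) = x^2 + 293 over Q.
Gal(K/Q) = Z/2Z (cyclic of order 2)

x^2 + 293 is irreducible over Q since -293 is not a rational square. The splitting field Q(sqrt(-293)) has degree 2 over Q, and its unique nontrivial automorphism is sqrt(-293) ↦ -sqrt(-293). Hence Gal(Q(sqrt(-293))/Q) = Z/2Z.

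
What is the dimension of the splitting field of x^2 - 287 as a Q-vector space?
[K:Q] = 2

The polynomial x^2 - 287 is irreducible over Q since 287 is not a perfect square. Its splitting field is Q(sqrt(287)), which has degree 2 over Q.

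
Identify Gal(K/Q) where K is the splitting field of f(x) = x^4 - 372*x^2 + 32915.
Gal(K/Q) = V_4 (Klein four-group, Z/2Z × Z/2Z)

f factors as (x^2 - 145)(x^2 - 227), so the splitting field is K = Q(sqrt(145), sqrt(227)). The elements 145, 227, 32915 are all non-squares in Q, so sqrt(145) and sqrt(227) generate independent quadratic extensions. Thus [K:Q] = 4 and Gal(K/Q) is generated by the two order-2 automorphisms sqrt(145) ↦ -sqrt(145) and sqrt(227) ↦ -sqrt(227), giving V_4.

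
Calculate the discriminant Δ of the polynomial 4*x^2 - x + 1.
Δ = -15

For a quadratic a x^2 + b x + c the discriminant is Δ = b^2 - 4ac = (-1)^2 - 4*(4)*(1) = 1 - (16) = -15.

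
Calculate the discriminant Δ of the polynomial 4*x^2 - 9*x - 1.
Δ = 97

For a quadratic a x^2 + b x + c the discriminant is Δ = b^2 - 4ac = (-9)^2 - 4*(4)*(-1) = 81 - (-16) = 97.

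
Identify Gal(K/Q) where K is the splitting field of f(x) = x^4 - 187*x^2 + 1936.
Gal(K/Q) = Z/2Z (cyclic of order 2)

f factors as (x^2 - 176)(x^2 - 11), so the splitting field is K = Q(sqrt(176), sqrt(11)). The squarefree part of 176 is 11 and the squarefree part of 11 is also 11, so sqrt(176) and sqrt(11) are both rational multiples of sqrt(11). Hence Q(sqrt(176)) = Q(sqrt(11)) = Q(sqrt(11)), and the splitting field collapses to a single degree-2 extension with Galois group Z/2Z.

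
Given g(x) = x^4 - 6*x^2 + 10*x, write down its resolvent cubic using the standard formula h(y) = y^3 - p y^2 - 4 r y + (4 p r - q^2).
h(y) = y^3 + 6*y^2 - 100

Identify coefficients: p = -6, q = 10, r = 0.
Plug into h(y) = y^3 - p y^2 - 4 r y + (4 p r - q^2):
  h(y) = y^3 - (-6) y^2 - 4*(0) y + (4*(-6)*(0) - (10)^2)
       = y^3 + (6) y^2 + (0) y + (-100).
Simplifying: h(y) = y^3 + 6*y^2 - 100.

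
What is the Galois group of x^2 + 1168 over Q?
Gal(K/Q) = Z/2Z (cyclic of order 2)

x^2 + 1168 is irreducible over Q since -1168 is not a rational square. The splitting field Q(sqrt(-1168)) has degree 2 over Q, and its unique nontrivial automorphism is sqrt(-1168) ↦ -sqrt(-1168). Hence Gal(Q(sqrt(-1168))/Q) = Z/2Z.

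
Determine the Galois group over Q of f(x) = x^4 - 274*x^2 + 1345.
Gal(K/Q) = V_4 (Klein four-group, Z/2Z × Z/2Z)

f factors as (x^2 - 269)(x^2 - 5), so the splitting field is K = Q(sqrt(269), sqrt(5)). The elements 269, 5, 1345 are all non-squares in Q, so sqrt(269) and sqrt(5) generate independent quadratic extensions. Thus [K:Q] = 4 and Gal(K/Q) is generated by the two order-2 automorphisms sqrt(269) ↦ -sqrt(269) and sqrt(5) ↦ -sqrt(5), giving V_4.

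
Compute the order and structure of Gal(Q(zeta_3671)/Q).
|Gal(Q(zeta_3671)/Q)| = phi(3671) = 3670; group ≅ (Z/3671Z)^* ≅ Z/3670Z

The n-th cyclotomic polynomial Φ_3671(x) is the minimal polynomial of zeta_3671 over Q and has degree phi(3671) = 3670. So Q(zeta_3671) is a degree-3670 Galois extension with Galois group (Z/3671Z)^*. (Z/3671Z)^* is cyclic since 3671 is an odd prime power (or 4). Hence Gal(Q(zeta_3671)/Q) ≅ Z/3670Z.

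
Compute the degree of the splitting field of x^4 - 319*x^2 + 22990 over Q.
[K:Q] = 4

f factors as (x^2 - 110)(x^2 - 209); the splitting field is K = Q(sqrt(110), sqrt(209)). Since 110, 209, and 22990 are all non-squares in Q, the three subfields Q(sqrt(110)), Q(sqrt(209)), Q(sqrt(22990)) are distinct degree-2 extensions, so [K:Q] = 4 (Klein four Galois group).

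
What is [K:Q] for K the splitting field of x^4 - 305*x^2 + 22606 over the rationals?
[K:Q] = 4

f factors as (x^2 - 127)(x^2 - 178); the splitting field is K = Q(sqrt(127), sqrt(178)). Since 127, 178, and 22606 are all non-squares in Q, the three subfields Q(sqrt(127)), Q(sqrt(178)), Q(sqrt(22606)) are distinct degree-2 extensions, so [K:Q] = 4 (Klein four Galois group).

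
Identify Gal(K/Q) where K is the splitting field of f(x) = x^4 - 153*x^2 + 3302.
Gal(K/Q) = V_4 (Klein four-group, Z/2Z × Z/2Z)

f factors as (x^2 - 26)(x^2 - 127), so the splitting field is K = Q(sqrt(26), sqrt(127)). The elements 26, 127, 3302 are all non-squares in Q, so sqrt(26) and sqrt(127) generate independent quadratic extensions. Thus [K:Q] = 4 and Gal(K/Q) is generated by the two order-2 automorphisms sqrt(26) ↦ -sqrt(26) and sqrt(127) ↦ -sqrt(127), giving V_4.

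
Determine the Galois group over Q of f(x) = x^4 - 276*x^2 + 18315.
Gal(K/Q) = V_4 (Klein four-group, Z/2Z × Z/2Z)

f factors as (x^2 - 111)(x^2 - 165), so the splitting field is K = Q(sqrt(111), sqrt(165)). The elements 111, 165, 18315 are all non-squares in Q, so sqrt(111) and sqrt(165) generate independent quadratic extensions. Thus [K:Q] = 4 and Gal(K/Q) is generated by the two order-2 automorphisms sqrt(111) ↦ -sqrt(111) and sqrt(165) ↦ -sqrt(165), giving V_4.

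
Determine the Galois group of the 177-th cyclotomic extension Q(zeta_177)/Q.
|Gal(Q(zeta_177)/Q)| = phi(177) = 116; group ≅ (Z/177Z)^* ≅ Z/2Z × Z/58Z

The n-th cyclotomic polynomial Φ_177(x) is the minimal polynomial of zeta_177 over Q and has degree phi(177) = 116. So Q(zeta_177) is a degree-116 Galois extension with Galois group (Z/177Z)^*. By CRT, (Z/177Z)^* ≅ (Z/3Z)^* × (Z/59Z)^*. Each prime-power unit group is (Z/3Z)^* ≅ Z/2Z; (Z/59Z)^* ≅ Z/58Z. Hence Gal(Q(zeta_177)/Q) ≅ Z/2Z × Z/58Z.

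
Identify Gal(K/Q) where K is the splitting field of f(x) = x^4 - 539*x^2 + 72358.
Gal(K/Q) = V_4 (Klein four-group, Z/2Z × Z/2Z)

f factors as (x^2 - 253)(x^2 - 286), so the splitting field is K = Q(sqrt(253), sqrt(286)). The elements 253, 286, 72358 are all non-squares in Q, so sqrt(253) and sqrt(286) generate independent quadratic extensions. Thus [K:Q] = 4 and Gal(K/Q) is generated by the two order-2 automorphisms sqrt(253) ↦ -sqrt(253) and sqrt(286) ↦ -sqrt(286), giving V_4.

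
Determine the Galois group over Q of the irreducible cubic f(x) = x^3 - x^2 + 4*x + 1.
Gal(K/Q) = S_3 (symmetric group of order 6)

Compute the discriminant of x^3 + (-1)*x^2 + (4)*x + (1): Δ = -335. Since Δ is not a rational square, the Galois group is not contained in A_3; it must be the full S_3 (irreducibility of the cubic rules out anything smaller).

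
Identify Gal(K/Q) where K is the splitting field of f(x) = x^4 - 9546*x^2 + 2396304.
Gal(K/Q) = Z/2Z (cyclic of order 2)

f factors as (x^2 - 9288)(x^2 - 258), so the splitting field is K = Q(sqrt(9288), sqrt(258)). The squarefree part of 9288 is 258 and the squarefree part of 258 is also 258, so sqrt(9288) and sqrt(258) are both rational multiples of sqrt(258). Hence Q(sqrt(9288)) = Q(sqrt(258)) = Q(sqrt(258)), and the splitting field collapses to a single degree-2 extension with Galois group Z/2Z.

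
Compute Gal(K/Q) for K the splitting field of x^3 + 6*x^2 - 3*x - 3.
Gal(K/Q) = S_3 (symmetric group of order 6)

Compute the discriminant of x^3 + (6)*x^2 + (-3)*x + (-3): Δ = 3753. Since Δ is not a rational square, the Galois group is not contained in A_3; it must be the full S_3 (irreducibility of the cubic rules out anything smaller).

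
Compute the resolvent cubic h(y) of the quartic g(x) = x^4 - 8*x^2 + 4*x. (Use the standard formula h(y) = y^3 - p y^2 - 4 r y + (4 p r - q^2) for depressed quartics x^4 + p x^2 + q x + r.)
h(y) = y^3 + 8*y^2 - 16

Identify coefficients: p = -8, q = 4, r = 0.
Plug into h(y) = y^3 - p y^2 - 4 r y + (4 p r - q^2):
  h(y) = y^3 - (-8) y^2 - 4*(0) y + (4*(-8)*(0) - (4)^2)
       = y^3 + (8) y^2 + (0) y + (-16).
Simplifying: h(y) = y^3 + 8*y^2 - 16.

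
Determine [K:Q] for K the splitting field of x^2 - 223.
[K:Q] = 2

The polynomial x^2 - 223 is irreducible over Q since 223 is not a perfect square. Its splitting field is Q(sqrt(223)), which has degree 2 over Q.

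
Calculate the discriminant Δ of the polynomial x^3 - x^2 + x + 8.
Δ = -1843

For x^3 + a x^2 + b x + c the discriminant is Δ = 18 a b c - 4 a^3 c + a^2 b^2 - 4 b^3 - 27 c^2.
Plug a = -1, b = 1, c = 8:
  18*(-1)*(1)*(8) - 4*(-1)^3*(8) + (-1)^2*(1)^2 - 4*(1)^3 - 27*(8)^2
  = -144 + (32) + 1 + (-4) + (-1728)
  = -1843.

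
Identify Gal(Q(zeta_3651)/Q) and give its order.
|Gal(Q(zeta_3651)/Q)| = phi(3651) = 2432; group ≅ (Z/3651Z)^* ≅ Z/2Z × Z/1216Z

The n-th cyclotomic polynomial Φ_3651(x) is the minimal polynomial of zeta_3651 over Q and has degree phi(3651) = 2432. So Q(zeta_3651) is a degree-2432 Galois extension with Galois group (Z/3651Z)^*. By CRT, (Z/3651Z)^* ≅ (Z/3Z)^* × (Z/1217Z)^*. Each prime-power unit group is (Z/3Z)^* ≅ Z/2Z; (Z/1217Z)^* ≅ Z/1216Z. Hence Gal(Q(zeta_3651)/Q) ≅ Z/2Z × Z/1216Z.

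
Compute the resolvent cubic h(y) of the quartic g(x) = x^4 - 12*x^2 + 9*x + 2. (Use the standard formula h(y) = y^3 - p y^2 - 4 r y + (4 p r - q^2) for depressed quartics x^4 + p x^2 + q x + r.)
h(y) = y^3 + 12*y^2 - 8*y - 177

Identify coefficients: p = -12, q = 9, r = 2.
Plug into h(y) = y^3 - p y^2 - 4 r y + (4 p r - q^2):
  h(y) = y^3 - (-12) y^2 - 4*(2) y + (4*(-12)*(2) - (9)^2)
       = y^3 + (12) y^2 + (-8) y + (-177).
Simplifying: h(y) = y^3 + 12*y^2 - 8*y - 177.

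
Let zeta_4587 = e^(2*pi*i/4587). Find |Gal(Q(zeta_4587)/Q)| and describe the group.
|Gal(Q(zeta_4587)/Q)| = phi(4587) = 2760; group ≅ (Z/4587Z)^* ≅ Z/2Z × Z/10Z × Z/138Z

The n-th cyclotomic polynomial Φ_4587(x) is the minimal polynomial of zeta_4587 over Q and has degree phi(4587) = 2760. So Q(zeta_4587) is a degree-2760 Galois extension with Galois group (Z/4587Z)^*. By CRT, (Z/4587Z)^* ≅ (Z/3Z)^* × (Z/11Z)^* × (Z/139Z)^*. Each prime-power unit group is (Z/3Z)^* ≅ Z/2Z; (Z/11Z)^* ≅ Z/10Z; (Z/139Z)^* ≅ Z/138Z. Hence Gal(Q(zeta_4587)/Q) ≅ Z/2Z × Z/10Z × Z/138Z.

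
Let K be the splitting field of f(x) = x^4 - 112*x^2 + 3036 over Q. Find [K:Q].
[K:Q] = 4

f factors as (x^2 - 46)(x^2 - 66); the splitting field is K = Q(sqrt(46), sqrt(66)). Since 46, 66, and 3036 are all non-squares in Q, the three subfields Q(sqrt(46)), Q(sqrt(66)), Q(sqrt(3036)) are distinct degree-2 extensions, so [K:Q] = 4 (Klein four Galois group).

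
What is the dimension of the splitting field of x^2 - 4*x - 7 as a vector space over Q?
[K:Q] = 2

The discriminant of x^2 + (-4)*x + (-7) is b^2 - 4c = 16 - (-28) = 44. Since 44 is not a perfect square in Q, the polynomial is irreducible over Q. Its two roots generate a degree-2 extension, so [K:Q] = 2.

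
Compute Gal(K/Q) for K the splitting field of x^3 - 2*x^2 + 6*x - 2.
Gal(K/Q) = S_3 (symmetric group of order 6)

Compute the discriminant of x^3 + (-2)*x^2 + (6)*x + (-2): Δ = -460. Since Δ is not a rational square, the Galois group is not contained in A_3; it must be the full S_3 (irreducibility of the cubic rules out anything smaller).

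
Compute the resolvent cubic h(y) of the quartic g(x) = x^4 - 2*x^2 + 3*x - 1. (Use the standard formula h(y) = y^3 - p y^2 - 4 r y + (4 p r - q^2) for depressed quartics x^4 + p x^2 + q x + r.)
h(y) = y^3 + 2*y^2 + 4*y - 1

Identify coefficients: p = -2, q = 3, r = -1.
Plug into h(y) = y^3 - p y^2 - 4 r y + (4 p r - q^2):
  h(y) = y^3 - (-2) y^2 - 4*(-1) y + (4*(-2)*(-1) - (3)^2)
       = y^3 + (2) y^2 + (4) y + (-1).
Simplifying: h(y) = y^3 + 2*y^2 + 4*y - 1.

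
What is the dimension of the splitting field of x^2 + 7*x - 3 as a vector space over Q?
[K:Q] = 2

The discriminant of x^2 + (7)*x + (-3) is b^2 - 4c = 49 - (-12) = 61. Since 61 is not a perfect square in Q, the polynomial is irreducible over Q. Its two roots generate a degree-2 extension, so [K:Q] = 2.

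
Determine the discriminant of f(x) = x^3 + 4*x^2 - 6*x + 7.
Δ = -4699

For x^3 + a x^2 + b x + c the discriminant is Δ = 18 a b c - 4 a^3 c + a^2 b^2 - 4 b^3 - 27 c^2.
Plug a = 4, b = -6, c = 7:
  18*(4)*(-6)*(7) - 4*(4)^3*(7) + (4)^2*(-6)^2 - 4*(-6)^3 - 27*(7)^2
  = -3024 + (-1792) + 576 + (864) + (-1323)
  = -4699.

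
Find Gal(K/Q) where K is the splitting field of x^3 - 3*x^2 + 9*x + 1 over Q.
Gal(K/Q) = S_3 (symmetric group of order 6)

Compute the discriminant of x^3 + (-3)*x^2 + (9)*x + (1): Δ = -2592. Since Δ is not a rational square, the Galois group is not contained in A_3; it must be the full S_3 (irreducibility of the cubic rules out anything smaller).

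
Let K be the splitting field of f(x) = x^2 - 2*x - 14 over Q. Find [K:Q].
[K:Q] = 2

The discriminant of x^2 + (-2)*x + (-14) is b^2 - 4c = 4 - (-56) = 60. Since 60 is not a perfect square in Q, the polynomial is irreducible over Q. Its two roots generate a degree-2 extension, so [K:Q] = 2.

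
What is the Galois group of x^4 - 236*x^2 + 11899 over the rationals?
Gal(K/Q) = V_4 (Klein four-group, Z/2Z × Z/2Z)

f factors as (x^2 - 163)(x^2 - 73), so the splitting field is K = Q(sqrt(163), sqrt(73)). The elements 163, 73, 11899 are all non-squares in Q, so sqrt(163) and sqrt(73) generate independent quadratic extensions. Thus [K:Q] = 4 and Gal(K/Q) is generated by the two order-2 automorphisms sqrt(163) ↦ -sqrt(163) and sqrt(73) ↦ -sqrt(73), giving V_4.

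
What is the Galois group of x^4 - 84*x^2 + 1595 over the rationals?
Gal(K/Q) = V_4 (Klein four-group, Z/2Z × Z/2Z)

f factors as (x^2 - 29)(x^2 - 55), so the splitting field is K = Q(sqrt(29), sqrt(55)). The elements 29, 55, 1595 are all non-squares in Q, so sqrt(29) and sqrt(55) generate independent quadratic extensions. Thus [K:Q] = 4 and Gal(K/Q) is generated by the two order-2 automorphisms sqrt(29) ↦ -sqrt(29) and sqrt(55) ↦ -sqrt(55), giving V_4.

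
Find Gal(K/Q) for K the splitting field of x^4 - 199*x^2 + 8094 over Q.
Gal(K/Q) = V_4 (Klein four-group, Z/2Z × Z/2Z)

f factors as (x^2 - 57)(x^2 - 142), so the splitting field is K = Q(sqrt(57), sqrt(142)). The elements 57, 142, 8094 are all non-squares in Q, so sqrt(57) and sqrt(142) generate independent quadratic extensions. Thus [K:Q] = 4 and Gal(K/Q) is generated by the two order-2 automorphisms sqrt(57) ↦ -sqrt(57) and sqrt(142) ↦ -sqrt(142), giving V_4.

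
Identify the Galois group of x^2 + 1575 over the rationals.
Gal(K/Q) = Z/2Z (cyclic of order 2)

x^2 + 1575 is irreducible over Q since -1575 is not a rational square. The splitting field Q(sqrt(-1575)) has degree 2 over Q, and its unique nontrivial automorphism is sqrt(-1575) ↦ -sqrt(-1575). Hence Gal(Q(sqrt(-1575))/Q) = Z/2Z.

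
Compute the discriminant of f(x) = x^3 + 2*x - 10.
Δ = -2732

For a depressed cubic x^3 + p x + q the discriminant is Δ = -4 p^3 - 27 q^2 = -4*(2)^3 - 27*(-10)^2 = -32 - 2700 = -2732.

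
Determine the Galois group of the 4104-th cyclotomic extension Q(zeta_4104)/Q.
|Gal(Q(zeta_4104)/Q)| = phi(4104) = 1296; group ≅ (Z/4104Z)^* ≅ Z/2Z × Z/2Z × Z/18Z × Z/18Z

The n-th cyclotomic polynomial Φ_4104(x) is the minimal polynomial of zeta_4104 over Q and has degree phi(4104) = 1296. So Q(zeta_4104) is a degree-1296 Galois extension with Galois group (Z/4104Z)^*. By CRT, (Z/4104Z)^* ≅ (Z/8Z)^* × (Z/27Z)^* × (Z/19Z)^*. Each prime-power unit group is (Z/8Z)^* ≅ Z/2Z × Z/2Z; (Z/27Z)^* ≅ Z/18Z; (Z/19Z)^* ≅ Z/18Z. Hence Gal(Q(zeta_4104)/Q) ≅ Z/2Z × Z/2Z × Z/18Z × Z/18Z.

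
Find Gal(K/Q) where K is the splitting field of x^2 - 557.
Gal(K/Q) = Z/2Z (cyclic of order 2)

x^2 - 557 is irreducible over Q since 557 is not a rational square. The splitting field Q(sqrt(557)) has degree 2 over Q, and its unique nontrivial automorphism is sqrt(557) ↦ -sqrt(557). Hence Gal(Q(sqrt(557))/Q) = Z/2Z.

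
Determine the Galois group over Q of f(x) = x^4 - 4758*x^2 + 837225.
Gal(K/Q) = Z/2Z (cyclic of order 2)

f factors as (x^2 - 183)(x^2 - 4575), so the splitting field is K = Q(sqrt(183), sqrt(4575)). The squarefree part of 183 is 183 and the squarefree part of 4575 is also 183, so sqrt(183) and sqrt(4575) are both rational multiples of sqrt(183). Hence Q(sqrt(183)) = Q(sqrt(4575)) = Q(sqrt(183)), and the splitting field collapses to a single degree-2 extension with Galois group Z/2Z.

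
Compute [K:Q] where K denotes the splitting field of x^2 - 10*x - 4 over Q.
[K:Q] = 2

The discriminant of x^2 + (-10)*x + (-4) is b^2 - 4c = 100 - (-16) = 116. Since 116 is not a perfect square in Q, the polynomial is irreducible over Q. Its two roots generate a degree-2 extension, so [K:Q] = 2.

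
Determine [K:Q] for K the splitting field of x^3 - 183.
[K:Q] = 6

x^3 - 183 has one real root r = 183^(1/3) and two complex roots r*zeta_3, r*zeta_3^2 where zeta_3 = e^(2*pi*i/3). The splitting field is Q(r, zeta_3). [Q(r):Q] = 3 and [Q(zeta_3):Q] = 2 with gcd = 1, so [Q(r, zeta_3):Q] = 3 * 2 = 6.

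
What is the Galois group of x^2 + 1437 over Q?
Gal(K/Q) = Z/2Z (cyclic of order 2)

x^2 + 1437 is irreducible over Q since -1437 is not a rational square. The splitting field Q(sqrt(-1437)) has degree 2 over Q, and its unique nontrivial automorphism is sqrt(-1437) ↦ -sqrt(-1437). Hence Gal(Q(sqrt(-1437))/Q) = Z/2Z.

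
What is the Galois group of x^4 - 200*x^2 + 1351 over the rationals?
Gal(K/Q) = V_4 (Klein four-group, Z/2Z × Z/2Z)

f factors as (x^2 - 193)(x^2 - 7), so the splitting field is K = Q(sqrt(193), sqrt(7)). The elements 193, 7, 1351 are all non-squares in Q, so sqrt(193) and sqrt(7) generate independent quadratic extensions. Thus [K:Q] = 4 and Gal(K/Q) is generated by the two order-2 automorphisms sqrt(193) ↦ -sqrt(193) and sqrt(7) ↦ -sqrt(7), giving V_4.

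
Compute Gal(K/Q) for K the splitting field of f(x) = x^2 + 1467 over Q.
Gal(K/Q) = Z/2Z (cyclic of order 2)

x^2 + 1467 is irreducible over Q since -1467 is not a rational square. The splitting field Q(sqrt(-1467)) has degree 2 over Q, and its unique nontrivial automorphism is sqrt(-1467) ↦ -sqrt(-1467). Hence Gal(Q(sqrt(-1467))/Q) = Z/2Z.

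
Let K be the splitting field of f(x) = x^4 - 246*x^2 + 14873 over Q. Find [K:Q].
[K:Q] = 4

f factors as (x^2 - 107)(x^2 - 139); the splitting field is K = Q(sqrt(107), sqrt(139)). Since 107, 139, and 14873 are all non-squares in Q, the three subfields Q(sqrt(107)), Q(sqrt(139)), Q(sqrt(14873)) are distinct degree-2 extensions, so [K:Q] = 4 (Klein four Galois group).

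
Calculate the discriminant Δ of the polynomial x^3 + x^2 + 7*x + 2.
Δ = -1187

For x^3 + a x^2 + b x + c the discriminant is Δ = 18 a b c - 4 a^3 c + a^2 b^2 - 4 b^3 - 27 c^2.
Plug a = 1, b = 7, c = 2:
  18*(1)*(7)*(2) - 4*(1)^3*(2) + (1)^2*(7)^2 - 4*(7)^3 - 27*(2)^2
  = 252 + (-8) + 49 + (-1372) + (-108)
  = -1187.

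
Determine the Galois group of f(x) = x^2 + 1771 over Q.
Gal(K/Q) = Z/2Z (cyclic of order 2)

x^2 + 1771 is irreducible over Q since -1771 is not a rational square. The splitting field Q(sqrt(-1771)) has degree 2 over Q, and its unique nontrivial automorphism is sqrt(-1771) ↦ -sqrt(-1771). Hence Gal(Q(sqrt(-1771))/Q) = Z/2Z.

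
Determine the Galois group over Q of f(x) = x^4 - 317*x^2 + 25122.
Gal(K/Q) = V_4 (Klein four-group, Z/2Z × Z/2Z)

f factors as (x^2 - 159)(x^2 - 158), so the splitting field is K = Q(sqrt(159), sqrt(158)). The elements 159, 158, 25122 are all non-squares in Q, so sqrt(159) and sqrt(158) generate independent quadratic extensions. Thus [K:Q] = 4 and Gal(K/Q) is generated by the two order-2 automorphisms sqrt(159) ↦ -sqrt(159) and sqrt(158) ↦ -sqrt(158), giving V_4.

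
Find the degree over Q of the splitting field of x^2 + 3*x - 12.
[K:Q] = 2

The discriminant of x^2 + (3)*x + (-12) is b^2 - 4c = 9 - (-48) = 57. Since 57 is not a perfect square in Q, the polynomial is irreducible over Q. Its two roots generate a degree-2 extension, so [K:Q] = 2.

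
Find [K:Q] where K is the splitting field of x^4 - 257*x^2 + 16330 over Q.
[K:Q] = 4

f factors as (x^2 - 142)(x^2 - 115); the splitting field is K = Q(sqrt(142), sqrt(115)). Since 142, 115, and 16330 are all non-squares in Q, the three subfields Q(sqrt(142)), Q(sqrt(115)), Q(sqrt(16330)) are distinct degree-2 extensions, so [K:Q] = 4 (Klein four Galois group).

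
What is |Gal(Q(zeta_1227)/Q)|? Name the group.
|Gal(Q(zeta_1227)/Q)| = phi(1227) = 816; group ≅ (Z/1227Z)^* ≅ Z/2Z × Z/408Z

The n-th cyclotomic polynomial Φ_1227(x) is the minimal polynomial of zeta_1227 over Q and has degree phi(1227) = 816. So Q(zeta_1227) is a degree-816 Galois extension with Galois group (Z/1227Z)^*. By CRT, (Z/1227Z)^* ≅ (Z/3Z)^* × (Z/409Z)^*. Each prime-power unit group is (Z/3Z)^* ≅ Z/2Z; (Z/409Z)^* ≅ Z/408Z. Hence Gal(Q(zeta_1227)/Q) ≅ Z/2Z × Z/408Z.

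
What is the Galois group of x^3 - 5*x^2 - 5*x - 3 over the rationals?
Gal(K/Q) = S_3 (symmetric group of order 6)

Compute the discriminant of x^3 + (-5)*x^2 + (-5)*x + (-3): Δ = -1968. Since Δ is not a rational square, the Galois group is not contained in A_3; it must be the full S_3 (irreducibility of the cubic rules out anything smaller).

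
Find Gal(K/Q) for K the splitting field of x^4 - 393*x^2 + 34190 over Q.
Gal(K/Q) = V_4 (Klein four-group, Z/2Z × Z/2Z)

f factors as (x^2 - 130)(x^2 - 263), so the splitting field is K = Q(sqrt(130), sqrt(263)). The elements 130, 263, 34190 are all non-squares in Q, so sqrt(130) and sqrt(263) generate independent quadratic extensions. Thus [K:Q] = 4 and Gal(K/Q) is generated by the two order-2 automorphisms sqrt(130) ↦ -sqrt(130) and sqrt(263) ↦ -sqrt(263), giving V_4.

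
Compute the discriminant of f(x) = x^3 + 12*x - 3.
Δ = -7155

For a depressed cubic x^3 + p x + q the discriminant is Δ = -4 p^3 - 27 q^2 = -4*(12)^3 - 27*(-3)^2 = -6912 - 243 = -7155.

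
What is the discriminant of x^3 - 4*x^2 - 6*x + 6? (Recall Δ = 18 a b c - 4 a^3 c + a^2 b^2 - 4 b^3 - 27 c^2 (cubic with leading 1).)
Δ = 4596

For x^3 + a x^2 + b x + c the discriminant is Δ = 18 a b c - 4 a^3 c + a^2 b^2 - 4 b^3 - 27 c^2.
Plug a = -4, b = -6, c = 6:
  18*(-4)*(-6)*(6) - 4*(-4)^3*(6) + (-4)^2*(-6)^2 - 4*(-6)^3 - 27*(6)^2
  = 2592 + (1536) + 576 + (864) + (-972)
  = 4596.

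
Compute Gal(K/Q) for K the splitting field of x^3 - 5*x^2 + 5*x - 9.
Gal(K/Q) = S_3 (symmetric group of order 6)

Compute the discriminant of x^3 + (-5)*x^2 + (5)*x + (-9): Δ = -2512. Since Δ is not a rational square, the Galois group is not contained in A_3; it must be the full S_3 (irreducibility of the cubic rules out anything smaller).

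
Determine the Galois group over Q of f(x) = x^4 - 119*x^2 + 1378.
Gal(K/Q) = V_4 (Klein four-group, Z/2Z × Z/2Z)

f factors as (x^2 - 13)(x^2 - 106), so the splitting field is K = Q(sqrt(13), sqrt(106)). The elements 13, 106, 1378 are all non-squares in Q, so sqrt(13) and sqrt(106) generate independent quadratic extensions. Thus [K:Q] = 4 and Gal(K/Q) is generated by the two order-2 automorphisms sqrt(13) ↦ -sqrt(13) and sqrt(106) ↦ -sqrt(106), giving V_4.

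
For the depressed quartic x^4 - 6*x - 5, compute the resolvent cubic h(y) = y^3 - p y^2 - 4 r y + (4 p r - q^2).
h(y) = y^3 + 20*y - 36

Identify coefficients: p = 0, q = -6, r = -5.
Plug into h(y) = y^3 - p y^2 - 4 r y + (4 p r - q^2):
  h(y) = y^3 - (0) y^2 - 4*(-5) y + (4*(0)*(-5) - (-6)^2)
       = y^3 + (0) y^2 + (20) y + (-36).
Simplifying: h(y) = y^3 + 20*y - 36.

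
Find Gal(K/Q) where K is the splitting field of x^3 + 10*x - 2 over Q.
Gal(K/Q) = S_3 (symmetric group of order 6)

Compute the discriminant of x^3 + (0)*x^2 + (10)*x + (-2): Δ = -4108. Since Δ is not a rational square, the Galois group is not contained in A_3; it must be the full S_3 (irreducibility of the cubic rules out anything smaller).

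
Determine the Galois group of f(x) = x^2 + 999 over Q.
Gal(K/Q) = Z/2Z (cyclic of order 2)

x^2 + 999 is irreducible over Q since -999 is not a rational square. The splitting field Q(sqrt(-999)) has degree 2 over Q, and its unique nontrivial automorphism is sqrt(-999) ↦ -sqrt(-999). Hence Gal(Q(sqrt(-999))/Q) = Z/2Z.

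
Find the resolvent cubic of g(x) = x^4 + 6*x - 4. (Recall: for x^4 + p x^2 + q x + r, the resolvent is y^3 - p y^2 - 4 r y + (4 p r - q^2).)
h(y) = y^3 + 16*y - 36

Identify coefficients: p = 0, q = 6, r = -4.
Plug into h(y) = y^3 - p y^2 - 4 r y + (4 p r - q^2):
  h(y) = y^3 - (0) y^2 - 4*(-4) y + (4*(0)*(-4) - (6)^2)
       = y^3 + (0) y^2 + (16) y + (-36).
Simplifying: h(y) = y^3 + 16*y - 36.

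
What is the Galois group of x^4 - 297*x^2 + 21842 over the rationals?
Gal(K/Q) = V_4 (Klein four-group, Z/2Z × Z/2Z)

f factors as (x^2 - 134)(x^2 - 163), so the splitting field is K = Q(sqrt(134), sqrt(163)). The elements 134, 163, 21842 are all non-squares in Q, so sqrt(134) and sqrt(163) generate independent quadratic extensions. Thus [K:Q] = 4 and Gal(K/Q) is generated by the two order-2 automorphisms sqrt(134) ↦ -sqrt(134) and sqrt(163) ↦ -sqrt(163), giving V_4.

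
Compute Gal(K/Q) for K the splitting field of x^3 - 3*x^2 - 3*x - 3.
Gal(K/Q) = S_3 (symmetric group of order 6)

Compute the discriminant of x^3 + (-3)*x^2 + (-3)*x + (-3): Δ = -864. Since Δ is not a rational square, the Galois group is not contained in A_3; it must be the full S_3 (irreducibility of the cubic rules out anything smaller).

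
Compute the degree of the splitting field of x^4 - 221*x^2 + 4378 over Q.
[K:Q] = 4

f factors as (x^2 - 199)(x^2 - 22); the splitting field is K = Q(sqrt(199), sqrt(22)). Since 199, 22, and 4378 are all non-squares in Q, the three subfields Q(sqrt(199)), Q(sqrt(22)), Q(sqrt(4378)) are distinct degree-2 extensions, so [K:Q] = 4 (Klein four Galois group).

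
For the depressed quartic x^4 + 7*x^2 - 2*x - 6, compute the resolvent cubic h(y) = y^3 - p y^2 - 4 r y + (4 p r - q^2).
h(y) = y^3 - 7*y^2 + 24*y - 172

Identify coefficients: p = 7, q = -2, r = -6.
Plug into h(y) = y^3 - p y^2 - 4 r y + (4 p r - q^2):
  h(y) = y^3 - (7) y^2 - 4*(-6) y + (4*(7)*(-6) - (-2)^2)
       = y^3 + (-7) y^2 + (24) y + (-172).
Simplifying: h(y) = y^3 - 7*y^2 + 24*y - 172.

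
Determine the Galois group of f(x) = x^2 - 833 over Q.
Gal(K/Q) = Z/2Z (cyclic of order 2)

x^2 - 833 is irreducible over Q since 833 is not a rational square. The splitting field Q(sqrt(833)) has degree 2 over Q, and its unique nontrivial automorphism is sqrt(833) ↦ -sqrt(833). Hence Gal(Q(sqrt(833))/Q) = Z/2Z.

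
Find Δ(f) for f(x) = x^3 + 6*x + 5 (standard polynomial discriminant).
Δ = -1539

For a depressed cubic x^3 + p x + q the discriminant is Δ = -4 p^3 - 27 q^2 = -4*(6)^3 - 27*(5)^2 = -864 - 675 = -1539.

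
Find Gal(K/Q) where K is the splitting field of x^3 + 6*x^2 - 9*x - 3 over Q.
Gal(K/Q) = S_3 (symmetric group of order 6)

Compute the discriminant of x^3 + (6)*x^2 + (-9)*x + (-3): Δ = 11097. Since Δ is not a rational square, the Galois group is not contained in A_3; it must be the full S_3 (irreducibility of the cubic rules out anything smaller).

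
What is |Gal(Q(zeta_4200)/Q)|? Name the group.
|Gal(Q(zeta_4200)/Q)| = phi(4200) = 960; group ≅ (Z/4200Z)^* ≅ Z/2Z × Z/2Z × Z/2Z × Z/6Z × Z/20Z

The n-th cyclotomic polynomial Φ_4200(x) is the minimal polynomial of zeta_4200 over Q and has degree phi(4200) = 960. So Q(zeta_4200) is a degree-960 Galois extension with Galois group (Z/4200Z)^*. By CRT, (Z/4200Z)^* ≅ (Z/8Z)^* × (Z/3Z)^* × (Z/25Z)^* × (Z/7Z)^*. Each prime-power unit group is (Z/8Z)^* ≅ Z/2Z × Z/2Z; (Z/3Z)^* ≅ Z/2Z; (Z/25Z)^* ≅ Z/20Z; (Z/7Z)^* ≅ Z/6Z. Hence Gal(Q(zeta_4200)/Q) ≅ Z/2Z × Z/2Z × Z/2Z × Z/6Z × Z/20Z.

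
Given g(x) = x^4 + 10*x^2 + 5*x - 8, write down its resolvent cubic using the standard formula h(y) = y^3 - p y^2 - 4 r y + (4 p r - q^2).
h(y) = y^3 - 10*y^2 + 32*y - 345

Identify coefficients: p = 10, q = 5, r = -8.
Plug into h(y) = y^3 - p y^2 - 4 r y + (4 p r - q^2):
  h(y) = y^3 - (10) y^2 - 4*(-8) y + (4*(10)*(-8) - (5)^2)
       = y^3 + (-10) y^2 + (32) y + (-345).
Simplifying: h(y) = y^3 - 10*y^2 + 32*y - 345.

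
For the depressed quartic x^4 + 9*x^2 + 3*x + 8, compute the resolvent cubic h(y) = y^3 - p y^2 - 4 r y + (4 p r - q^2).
h(y) = y^3 - 9*y^2 - 32*y + 279

Identify coefficients: p = 9, q = 3, r = 8.
Plug into h(y) = y^3 - p y^2 - 4 r y + (4 p r - q^2):
  h(y) = y^3 - (9) y^2 - 4*(8) y + (4*(9)*(8) - (3)^2)
       = y^3 + (-9) y^2 + (-32) y + (279).
Simplifying: h(y) = y^3 - 9*y^2 - 32*y + 279.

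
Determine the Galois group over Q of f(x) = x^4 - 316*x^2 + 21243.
Gal(K/Q) = V_4 (Klein four-group, Z/2Z × Z/2Z)

f factors as (x^2 - 97)(x^2 - 219), so the splitting field is K = Q(sqrt(97), sqrt(219)). The elements 97, 219, 21243 are all non-squares in Q, so sqrt(97) and sqrt(219) generate independent quadratic extensions. Thus [K:Q] = 4 and Gal(K/Q) is generated by the two order-2 automorphisms sqrt(97) ↦ -sqrt(97) and sqrt(219) ↦ -sqrt(219), giving V_4.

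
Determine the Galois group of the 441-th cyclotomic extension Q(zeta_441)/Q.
|Gal(Q(zeta_441)/Q)| = phi(441) = 252; group ≅ (Z/441Z)^* ≅ Z/6Z × Z/42Z

The n-th cyclotomic polynomial Φ_441(x) is the minimal polynomial of zeta_441 over Q and has degree phi(441) = 252. So Q(zeta_441) is a degree-252 Galois extension with Galois group (Z/441Z)^*. By CRT, (Z/441Z)^* ≅ (Z/9Z)^* × (Z/49Z)^*. Each prime-power unit group is (Z/9Z)^* ≅ Z/6Z; (Z/49Z)^* ≅ Z/42Z. Hence Gal(Q(zeta_441)/Q) ≅ Z/6Z × Z/42Z.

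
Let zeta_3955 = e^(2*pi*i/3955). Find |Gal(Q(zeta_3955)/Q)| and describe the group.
|Gal(Q(zeta_3955)/Q)| = phi(3955) = 2688; group ≅ (Z/3955Z)^* ≅ Z/4Z × Z/6Z × Z/112Z

The n-th cyclotomic polynomial Φ_3955(x) is the minimal polynomial of zeta_3955 over Q and has degree phi(3955) = 2688. So Q(zeta_3955) is a degree-2688 Galois extension with Galois group (Z/3955Z)^*. By CRT, (Z/3955Z)^* ≅ (Z/5Z)^* × (Z/7Z)^* × (Z/113Z)^*. Each prime-power unit group is (Z/5Z)^* ≅ Z/4Z; (Z/7Z)^* ≅ Z/6Z; (Z/113Z)^* ≅ Z/112Z. Hence Gal(Q(zeta_3955)/Q) ≅ Z/4Z × Z/6Z × Z/112Z.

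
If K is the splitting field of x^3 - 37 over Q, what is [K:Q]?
[K:Q] = 6

x^3 - 37 has one real root r = 37^(1/3) and two complex roots r*zeta_3, r*zeta_3^2 where zeta_3 = e^(2*pi*i/3). The splitting field is Q(r, zeta_3). [Q(r):Q] = 3 and [Q(zeta_3):Q] = 2 with gcd = 1, so [Q(r, zeta_3):Q] = 3 * 2 = 6.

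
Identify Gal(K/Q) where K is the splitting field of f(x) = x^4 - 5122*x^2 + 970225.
Gal(K/Q) = Z/2Z (cyclic of order 2)

f factors as (x^2 - 197)(x^2 - 4925), so the splitting field is K = Q(sqrt(197), sqrt(4925)). The squarefree part of 197 is 197 and the squarefree part of 4925 is also 197, so sqrt(197) and sqrt(4925) are both rational multiples of sqrt(197). Hence Q(sqrt(197)) = Q(sqrt(4925)) = Q(sqrt(197)), and the splitting field collapses to a single degree-2 extension with Galois group Z/2Z.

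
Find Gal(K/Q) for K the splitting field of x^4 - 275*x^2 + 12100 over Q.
Gal(K/Q) = Z/2Z (cyclic of order 2)

f factors as (x^2 - 220)(x^2 - 55), so the splitting field is K = Q(sqrt(220), sqrt(55)). The squarefree part of 220 is 55 and the squarefree part of 55 is also 55, so sqrt(220) and sqrt(55) are both rational multiples of sqrt(55). Hence Q(sqrt(220)) = Q(sqrt(55)) = Q(sqrt(55)), and the splitting field collapses to a single degree-2 extension with Galois group Z/2Z.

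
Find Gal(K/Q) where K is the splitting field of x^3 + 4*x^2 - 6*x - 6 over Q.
Gal(K/Q) = S_3 (symmetric group of order 6)

Compute the discriminant of x^3 + (4)*x^2 + (-6)*x + (-6): Δ = 4596. Since Δ is not a rational square, the Galois group is not contained in A_3; it must be the full S_3 (irreducibility of the cubic rules out anything smaller).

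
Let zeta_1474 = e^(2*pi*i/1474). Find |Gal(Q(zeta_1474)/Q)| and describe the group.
|Gal(Q(zeta_1474)/Q)| = phi(1474) = 660; group ≅ (Z/1474Z)^* ≅ Z/10Z × Z/66Z

The n-th cyclotomic polynomial Φ_1474(x) is the minimal polynomial of zeta_1474 over Q and has degree phi(1474) = 660. So Q(zeta_1474) is a degree-660 Galois extension with Galois group (Z/1474Z)^*. By CRT, (Z/1474Z)^* ≅ (Z/2Z)^* × (Z/11Z)^* × (Z/67Z)^*. Each prime-power unit group is (Z/2Z)^* ≅ trivial group (order 1); (Z/11Z)^* ≅ Z/10Z; (Z/67Z)^* ≅ Z/66Z. Hence Gal(Q(zeta_1474)/Q) ≅ Z/10Z × Z/66Z.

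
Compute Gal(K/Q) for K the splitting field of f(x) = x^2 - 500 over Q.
Gal(K/Q) = Z/2Z (cyclic of order 2)

x^2 - 500 is irreducible over Q since 500 is not a rational square. The splitting field Q(sqrt(500)) has degree 2 over Q, and its unique nontrivial automorphism is sqrt(500) ↦ -sqrt(500). Hence Gal(Q(sqrt(500))/Q) = Z/2Z.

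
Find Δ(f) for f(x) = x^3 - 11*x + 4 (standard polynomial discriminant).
Δ = 4892

For a depressed cubic x^3 + p x + q the discriminant is Δ = -4 p^3 - 27 q^2 = -4*(-11)^3 - 27*(4)^2 = 5324 - 432 = 4892.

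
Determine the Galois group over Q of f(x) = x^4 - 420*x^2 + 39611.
Gal(K/Q) = V_4 (Klein four-group, Z/2Z × Z/2Z)

f factors as (x^2 - 143)(x^2 - 277), so the splitting field is K = Q(sqrt(143), sqrt(277)). The elements 143, 277, 39611 are all non-squares in Q, so sqrt(143) and sqrt(277) generate independent quadratic extensions. Thus [K:Q] = 4 and Gal(K/Q) is generated by the two order-2 automorphisms sqrt(143) ↦ -sqrt(143) and sqrt(277) ↦ -sqrt(277), giving V_4.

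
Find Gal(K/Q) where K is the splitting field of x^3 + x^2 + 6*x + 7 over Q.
Gal(K/Q) = S_3 (symmetric group of order 6)

Compute the discriminant of x^3 + (1)*x^2 + (6)*x + (7): Δ = -1423. Since Δ is not a rational square, the Galois group is not contained in A_3; it must be the full S_3 (irreducibility of the cubic rules out anything smaller).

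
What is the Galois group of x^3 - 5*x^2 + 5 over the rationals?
Gal(K/Q) = S_3 (symmetric group of order 6)

Compute the discriminant of x^3 + (-5)*x^2 + (0)*x + (5): Δ = 1825. Since Δ is not a rational square, the Galois group is not contained in A_3; it must be the full S_3 (irreducibility of the cubic rules out anything smaller).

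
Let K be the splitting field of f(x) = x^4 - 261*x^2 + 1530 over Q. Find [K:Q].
[K:Q] = 4

f factors as (x^2 - 6)(x^2 - 255); the splitting field is K = Q(sqrt(6), sqrt(255)). Since 6, 255, and 1530 are all non-squares in Q, the three subfields Q(sqrt(6)), Q(sqrt(255)), Q(sqrt(1530)) are distinct degree-2 extensions, so [K:Q] = 4 (Klein four Galois group).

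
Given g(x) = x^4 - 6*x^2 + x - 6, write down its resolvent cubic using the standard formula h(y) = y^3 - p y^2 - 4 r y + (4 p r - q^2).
h(y) = y^3 + 6*y^2 + 24*y + 143

Identify coefficients: p = -6, q = 1, r = -6.
Plug into h(y) = y^3 - p y^2 - 4 r y + (4 p r - q^2):
  h(y) = y^3 - (-6) y^2 - 4*(-6) y + (4*(-6)*(-6) - (1)^2)
       = y^3 + (6) y^2 + (24) y + (143).
Simplifying: h(y) = y^3 + 6*y^2 + 24*y + 143.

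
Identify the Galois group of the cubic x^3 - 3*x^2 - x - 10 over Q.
Gal(K/Q) = S_3 (symmetric group of order 6)

Compute the discriminant of x^3 + (-3)*x^2 + (-1)*x + (-10): Δ = -4307. Since Δ is not a rational square, the Galois group is not contained in A_3; it must be the full S_3 (irreducibility of the cubic rules out anything smaller).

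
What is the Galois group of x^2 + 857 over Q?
Gal(K/Q) = Z/2Z (cyclic of order 2)

x^2 + 857 is irreducible over Q since -857 is not a rational square. The splitting field Q(sqrt(-857)) has degree 2 over Q, and its unique nontrivial automorphism is sqrt(-857) ↦ -sqrt(-857). Hence Gal(Q(sqrt(-857))/Q) = Z/2Z.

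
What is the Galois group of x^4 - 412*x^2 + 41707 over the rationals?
Gal(K/Q) = V_4 (Klein four-group, Z/2Z × Z/2Z)

f factors as (x^2 - 233)(x^2 - 179), so the splitting field is K = Q(sqrt(233), sqrt(179)). The elements 233, 179, 41707 are all non-squares in Q, so sqrt(233) and sqrt(179) generate independent quadratic extensions. Thus [K:Q] = 4 and Gal(K/Q) is generated by the two order-2 automorphisms sqrt(233) ↦ -sqrt(233) and sqrt(179) ↦ -sqrt(179), giving V_4.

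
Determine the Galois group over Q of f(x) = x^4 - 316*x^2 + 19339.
Gal(K/Q) = V_4 (Klein four-group, Z/2Z × Z/2Z)

f factors as (x^2 - 83)(x^2 - 233), so the splitting field is K = Q(sqrt(83), sqrt(233)). The elements 83, 233, 19339 are all non-squares in Q, so sqrt(83) and sqrt(233) generate independent quadratic extensions. Thus [K:Q] = 4 and Gal(K/Q) is generated by the two order-2 automorphisms sqrt(83) ↦ -sqrt(83) and sqrt(233) ↦ -sqrt(233), giving V_4.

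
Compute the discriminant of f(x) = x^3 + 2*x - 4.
Δ = -464

For x^3 + a x^2 + b x + c the discriminant is Δ = 18 a b c - 4 a^3 c + a^2 b^2 - 4 b^3 - 27 c^2.
Plug a = 0, b = 2, c = -4:
  18*(0)*(2)*(-4) - 4*(0)^3*(-4) + (0)^2*(2)^2 - 4*(2)^3 - 27*(-4)^2
  = 0 + (0) + 0 + (-32) + (-432)
  = -464.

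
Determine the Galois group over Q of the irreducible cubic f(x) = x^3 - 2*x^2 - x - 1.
Gal(K/Q) = S_3 (symmetric group of order 6)

Compute the discriminant of x^3 + (-2)*x^2 + (-1)*x + (-1): Δ = -87. Since Δ is not a rational square, the Galois group is not contained in A_3; it must be the full S_3 (irreducibility of the cubic rules out anything smaller).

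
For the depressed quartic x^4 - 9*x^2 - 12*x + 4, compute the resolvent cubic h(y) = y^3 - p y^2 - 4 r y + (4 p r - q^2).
h(y) = y^3 + 9*y^2 - 16*y - 288

Identify coefficients: p = -9, q = -12, r = 4.
Plug into h(y) = y^3 - p y^2 - 4 r y + (4 p r - q^2):
  h(y) = y^3 - (-9) y^2 - 4*(4) y + (4*(-9)*(4) - (-12)^2)
       = y^3 + (9) y^2 + (-16) y + (-288).
Simplifying: h(y) = y^3 + 9*y^2 - 16*y - 288.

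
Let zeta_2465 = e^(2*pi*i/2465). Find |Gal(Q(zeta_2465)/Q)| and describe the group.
|Gal(Q(zeta_2465)/Q)| = phi(2465) = 1792; group ≅ (Z/2465Z)^* ≅ Z/4Z × Z/16Z × Z/28Z

The n-th cyclotomic polynomial Φ_2465(x) is the minimal polynomial of zeta_2465 over Q and has degree phi(2465) = 1792. So Q(zeta_2465) is a degree-1792 Galois extension with Galois group (Z/2465Z)^*. By CRT, (Z/2465Z)^* ≅ (Z/5Z)^* × (Z/17Z)^* × (Z/29Z)^*. Each prime-power unit group is (Z/5Z)^* ≅ Z/4Z; (Z/17Z)^* ≅ Z/16Z; (Z/29Z)^* ≅ Z/28Z. Hence Gal(Q(zeta_2465)/Q) ≅ Z/4Z × Z/16Z × Z/28Z.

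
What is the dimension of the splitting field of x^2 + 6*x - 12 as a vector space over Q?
[K:Q] = 2

The discriminant of x^2 + (6)*x + (-12) is b^2 - 4c = 36 - (-48) = 84. Since 84 is not a perfect square in Q, the polynomial is irreducible over Q. Its two roots generate a degree-2 extension, so [K:Q] = 2.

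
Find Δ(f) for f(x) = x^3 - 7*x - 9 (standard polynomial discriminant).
Δ = -815

For a depressed cubic x^3 + p x + q the discriminant is Δ = -4 p^3 - 27 q^2 = -4*(-7)^3 - 27*(-9)^2 = 1372 - 2187 = -815.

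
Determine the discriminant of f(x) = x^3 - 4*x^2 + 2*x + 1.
Δ = 117

For x^3 + a x^2 + b x + c the discriminant is Δ = 18 a b c - 4 a^3 c + a^2 b^2 - 4 b^3 - 27 c^2.
Plug a = -4, b = 2, c = 1:
  18*(-4)*(2)*(1) - 4*(-4)^3*(1) + (-4)^2*(2)^2 - 4*(2)^3 - 27*(1)^2
  = -144 + (256) + 64 + (-32) + (-27)
  = 117.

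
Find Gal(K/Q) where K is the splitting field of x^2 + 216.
Gal(K/Q) = Z/2Z (cyclic of order 2)

x^2 + 216 is irreducible over Q since -216 is not a rational square. The splitting field Q(sqrt(-216)) has degree 2 over Q, and its unique nontrivial automorphism is sqrt(-216) ↦ -sqrt(-216). Hence Gal(Q(sqrt(-216))/Q) = Z/2Z.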